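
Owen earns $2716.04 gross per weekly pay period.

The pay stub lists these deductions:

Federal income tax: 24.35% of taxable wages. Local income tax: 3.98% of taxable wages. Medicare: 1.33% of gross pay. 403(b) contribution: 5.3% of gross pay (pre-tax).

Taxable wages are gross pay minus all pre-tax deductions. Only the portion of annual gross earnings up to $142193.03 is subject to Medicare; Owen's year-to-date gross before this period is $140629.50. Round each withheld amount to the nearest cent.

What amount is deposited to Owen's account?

$1822.63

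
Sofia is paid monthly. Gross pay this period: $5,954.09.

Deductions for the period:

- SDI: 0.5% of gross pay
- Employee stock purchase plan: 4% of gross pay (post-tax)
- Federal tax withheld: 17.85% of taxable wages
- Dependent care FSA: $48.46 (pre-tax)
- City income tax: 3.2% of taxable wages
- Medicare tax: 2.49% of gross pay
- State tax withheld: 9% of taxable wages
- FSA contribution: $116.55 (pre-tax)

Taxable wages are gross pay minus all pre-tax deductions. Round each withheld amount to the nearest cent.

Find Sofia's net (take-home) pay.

FSA contribution: $116.55
Dependent care FSA: $48.46
Pre-tax total = $116.55 + $48.46 = $165.01
Taxable wages = $5,954.09 − $165.01 = $5,789.08
Federal tax withheld: $5,789.08 × 0.1785 = $1,033.35
City income tax: $5,789.08 × 0.032 = $185.25
State tax withheld: $5,789.08 × 0.09 = $521.02
SDI: $5,954.09 × 0.005 = $29.77
Medicare tax: $5,954.09 × 0.0249 = $148.26
Employee stock purchase plan: $5,954.09 × 0.04 = $238.16
Total deductions = $116.55 + $48.46 + $1,033.35 + $185.25 + $521.02 + $29.77 + $148.26 + $238.16 = $2,320.82
Net pay = $5,954.09 − $2,320.82 = $3,633.27

$3,633.27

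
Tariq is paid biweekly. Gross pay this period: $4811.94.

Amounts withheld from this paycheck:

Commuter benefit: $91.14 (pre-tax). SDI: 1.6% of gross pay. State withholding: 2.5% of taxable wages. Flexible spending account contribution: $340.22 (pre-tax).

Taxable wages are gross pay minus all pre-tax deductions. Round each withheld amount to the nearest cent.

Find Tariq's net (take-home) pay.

$4194.08

Flexible spending account contribution: $340.22
Commuter benefit: $91.14
Pre-tax total = $340.22 + $91.14 = $431.36
Taxable wages = $4811.94 − $431.36 = $4380.58
State withholding: $4380.58 × 0.025 = $109.51
SDI: $4811.94 × 0.016 = $76.99
Total deductions = $340.22 + $91.14 + $109.51 + $76.99 = $617.86
Net pay = $4811.94 − $617.86 = $4194.08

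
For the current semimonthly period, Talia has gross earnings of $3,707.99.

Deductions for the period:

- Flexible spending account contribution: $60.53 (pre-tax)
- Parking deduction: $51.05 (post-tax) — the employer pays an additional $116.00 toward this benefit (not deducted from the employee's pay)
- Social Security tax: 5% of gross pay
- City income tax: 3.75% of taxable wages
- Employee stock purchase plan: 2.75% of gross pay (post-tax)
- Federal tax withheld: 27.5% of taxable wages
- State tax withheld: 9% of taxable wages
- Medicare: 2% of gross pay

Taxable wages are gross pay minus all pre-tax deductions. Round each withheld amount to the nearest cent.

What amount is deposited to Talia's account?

$1,766.78

Flexible spending account contribution: $60.53
Taxable wages = $3,707.99 − $60.53 = $3,647.46
Federal tax withheld: $3,647.46 × 0.275 = $1,003.05
City income tax: $3,647.46 × 0.0375 = $136.78
State tax withheld: $3,647.46 × 0.09 = $328.27
Social Security tax: $3,707.99 × 0.05 = $185.40
Medicare: $3,707.99 × 0.02 = $74.16
Employee stock purchase plan: $3,707.99 × 0.0275 = $101.97
Parking deduction: $51.05
(Employer's $116.00 toward parking deduction is not withheld from the employee.)
Total deductions = $60.53 + $1,003.05 + $136.78 + $328.27 + $185.40 + $74.16 + $101.97 + $51.05 = $1,941.21
Net pay = $3,707.99 − $1,941.21 = $1,766.78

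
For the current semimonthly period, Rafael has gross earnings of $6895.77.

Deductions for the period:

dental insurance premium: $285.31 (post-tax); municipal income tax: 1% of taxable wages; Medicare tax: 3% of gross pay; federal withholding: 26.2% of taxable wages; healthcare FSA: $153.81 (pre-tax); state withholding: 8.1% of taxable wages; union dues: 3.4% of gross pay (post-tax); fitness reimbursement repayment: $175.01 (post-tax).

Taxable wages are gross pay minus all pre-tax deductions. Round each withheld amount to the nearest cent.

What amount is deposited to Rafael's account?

$3460.40

Healthcare FSA: $153.81
Taxable wages = $6895.77 − $153.81 = $6741.96
Municipal income tax: $6741.96 × 0.01 = $67.42
State withholding: $6741.96 × 0.081 = $546.10
Federal withholding: $6741.96 × 0.262 = $1766.39
Medicare tax: $6895.77 × 0.03 = $206.87
Dental insurance premium: $285.31
Union dues: $6895.77 × 0.034 = $234.46
Fitness reimbursement repayment: $175.01
Total deductions = $153.81 + $67.42 + $546.10 + $1766.39 + $206.87 + $285.31 + $234.46 + $175.01 = $3435.37
Net pay = $6895.77 − $3435.37 = $3460.40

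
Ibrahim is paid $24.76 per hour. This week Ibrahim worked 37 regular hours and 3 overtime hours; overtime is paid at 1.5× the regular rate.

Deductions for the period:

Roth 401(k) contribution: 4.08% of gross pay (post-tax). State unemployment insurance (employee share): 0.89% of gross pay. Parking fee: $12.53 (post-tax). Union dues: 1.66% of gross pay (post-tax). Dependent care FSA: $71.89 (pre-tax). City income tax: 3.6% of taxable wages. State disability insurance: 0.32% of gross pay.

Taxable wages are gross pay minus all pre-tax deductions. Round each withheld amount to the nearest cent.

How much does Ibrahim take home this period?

$837.30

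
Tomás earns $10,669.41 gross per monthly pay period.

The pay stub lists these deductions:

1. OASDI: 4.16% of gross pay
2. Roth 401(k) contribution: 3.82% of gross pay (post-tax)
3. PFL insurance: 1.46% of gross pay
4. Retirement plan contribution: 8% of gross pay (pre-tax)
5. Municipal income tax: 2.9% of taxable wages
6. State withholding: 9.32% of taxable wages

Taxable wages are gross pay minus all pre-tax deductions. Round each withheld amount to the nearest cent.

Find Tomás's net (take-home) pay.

$7,609.17

Retirement plan contribution: $10,669.41 × 0.08 = $853.55
Taxable wages = $10,669.41 − $853.55 = $9,815.86
State withholding: $9,815.86 × 0.0932 = $914.84
Municipal income tax: $9,815.86 × 0.029 = $284.66
OASDI: $10,669.41 × 0.0416 = $443.85
PFL insurance: $10,669.41 × 0.0146 = $155.77
Roth 401(k) contribution: $10,669.41 × 0.0382 = $407.57
Total deductions = $853.55 + $914.84 + $284.66 + $443.85 + $155.77 + $407.57 = $3,060.24
Net pay = $10,669.41 − $3,060.24 = $7,609.17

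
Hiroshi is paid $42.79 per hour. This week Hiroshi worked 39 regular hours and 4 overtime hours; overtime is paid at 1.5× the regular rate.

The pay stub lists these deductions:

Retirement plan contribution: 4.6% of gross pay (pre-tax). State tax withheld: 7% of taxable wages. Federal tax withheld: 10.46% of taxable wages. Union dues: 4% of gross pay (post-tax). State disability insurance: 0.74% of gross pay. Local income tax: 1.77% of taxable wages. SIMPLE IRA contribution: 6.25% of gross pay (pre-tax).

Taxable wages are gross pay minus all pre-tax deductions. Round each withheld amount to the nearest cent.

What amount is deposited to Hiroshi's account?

Regular pay: 39 × $42.79 = $1,668.81
Overtime pay: 4 × $42.79 × 1.5 = $256.74
Gross pay = $1,668.81 + $256.74 = $1,925.55
Retirement plan contribution: $1,925.55 × 0.046 = $88.58
SIMPLE IRA contribution: $1,925.55 × 0.0625 = $120.35
Pre-tax total = $88.58 + $120.35 = $208.93
Taxable wages = $1,925.55 − $208.93 = $1,716.62
Federal tax withheld: $1,716.62 × 0.1046 = $179.56
State tax withheld: $1,716.62 × 0.07 = $120.16
Local income tax: $1,716.62 × 0.0177 = $30.38
State disability insurance: $1,925.55 × 0.0074 = $14.25
Union dues: $1,925.55 × 0.04 = $77.02
Total deductions = $88.58 + $120.35 + $179.56 + $120.16 + $30.38 + $14.25 + $77.02 = $630.30
Net pay = $1,925.55 − $630.30 = $1,295.25

$1,295.25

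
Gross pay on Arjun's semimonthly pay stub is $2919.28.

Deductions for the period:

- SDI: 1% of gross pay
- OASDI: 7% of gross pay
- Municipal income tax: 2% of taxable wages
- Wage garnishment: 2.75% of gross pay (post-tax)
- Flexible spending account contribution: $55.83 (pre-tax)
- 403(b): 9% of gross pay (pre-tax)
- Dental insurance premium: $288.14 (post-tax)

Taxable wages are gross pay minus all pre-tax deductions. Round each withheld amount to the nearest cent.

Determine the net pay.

$1946.74

403(b): $2919.28 × 0.09 = $262.74
Flexible spending account contribution: $55.83
Pre-tax total = $262.74 + $55.83 = $318.57
Taxable wages = $2919.28 − $318.57 = $2600.71
Municipal income tax: $2600.71 × 0.02 = $52.01
OASDI: $2919.28 × 0.07 = $204.35
SDI: $2919.28 × 0.01 = $29.19
Dental insurance premium: $288.14
Wage garnishment: $2919.28 × 0.0275 = $80.28
Total deductions = $262.74 + $55.83 + $52.01 + $204.35 + $29.19 + $288.14 + $80.28 = $972.54
Net pay = $2919.28 − $972.54 = $1946.74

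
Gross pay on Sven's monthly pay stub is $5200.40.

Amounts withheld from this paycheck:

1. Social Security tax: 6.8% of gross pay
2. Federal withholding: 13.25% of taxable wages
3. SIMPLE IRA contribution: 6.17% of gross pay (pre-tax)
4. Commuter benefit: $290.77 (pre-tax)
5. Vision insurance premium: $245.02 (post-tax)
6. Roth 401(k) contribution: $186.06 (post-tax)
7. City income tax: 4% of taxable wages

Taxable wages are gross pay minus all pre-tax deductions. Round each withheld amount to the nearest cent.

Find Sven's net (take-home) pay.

Commuter benefit: $290.77
SIMPLE IRA contribution: $5200.40 × 0.0617 = $320.86
Pre-tax total = $290.77 + $320.86 = $611.63
Taxable wages = $5200.40 − $611.63 = $4588.77
City income tax: $4588.77 × 0.04 = $183.55
Federal withholding: $4588.77 × 0.1325 = $608.01
Social Security tax: $5200.40 × 0.068 = $353.63
Vision insurance premium: $245.02
Roth 401(k) contribution: $186.06
Total deductions = $290.77 + $320.86 + $183.55 + $608.01 + $353.63 + $245.02 + $186.06 = $2187.90
Net pay = $5200.40 − $2187.90 = $3012.50

$3012.50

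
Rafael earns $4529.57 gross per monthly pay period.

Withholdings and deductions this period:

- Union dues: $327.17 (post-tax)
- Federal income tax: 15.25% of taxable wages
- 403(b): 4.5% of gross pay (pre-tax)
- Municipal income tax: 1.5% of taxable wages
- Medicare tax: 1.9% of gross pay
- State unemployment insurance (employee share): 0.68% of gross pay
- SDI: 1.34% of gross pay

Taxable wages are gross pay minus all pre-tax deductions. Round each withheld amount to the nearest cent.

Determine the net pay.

$3096.44

403(b): $4529.57 × 0.045 = $203.83
Taxable wages = $4529.57 − $203.83 = $4325.74
Federal income tax: $4325.74 × 0.1525 = $659.68
Municipal income tax: $4325.74 × 0.015 = $64.89
State unemployment insurance (employee share): $4529.57 × 0.0068 = $30.80
Medicare tax: $4529.57 × 0.019 = $86.06
SDI: $4529.57 × 0.0134 = $60.70
Union dues: $327.17
Total deductions = $203.83 + $659.68 + $64.89 + $30.80 + $86.06 + $60.70 + $327.17 = $1433.13
Net pay = $4529.57 − $1433.13 = $3096.44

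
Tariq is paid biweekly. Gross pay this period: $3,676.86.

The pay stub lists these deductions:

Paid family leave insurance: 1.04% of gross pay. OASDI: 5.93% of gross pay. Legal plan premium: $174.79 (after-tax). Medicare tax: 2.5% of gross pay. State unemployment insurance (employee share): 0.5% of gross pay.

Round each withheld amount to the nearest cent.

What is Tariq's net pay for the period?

$3,135.49

OASDI: $3,676.86 × 0.0593 = $218.04
Medicare tax: $3,676.86 × 0.025 = $91.92
State unemployment insurance (employee share): $3,676.86 × 0.005 = $18.38
Paid family leave insurance: $3,676.86 × 0.0104 = $38.24
Legal plan premium: $174.79
Total deductions = $218.04 + $91.92 + $18.38 + $38.24 + $174.79 = $541.37
Net pay = $3,676.86 − $541.37 = $3,135.49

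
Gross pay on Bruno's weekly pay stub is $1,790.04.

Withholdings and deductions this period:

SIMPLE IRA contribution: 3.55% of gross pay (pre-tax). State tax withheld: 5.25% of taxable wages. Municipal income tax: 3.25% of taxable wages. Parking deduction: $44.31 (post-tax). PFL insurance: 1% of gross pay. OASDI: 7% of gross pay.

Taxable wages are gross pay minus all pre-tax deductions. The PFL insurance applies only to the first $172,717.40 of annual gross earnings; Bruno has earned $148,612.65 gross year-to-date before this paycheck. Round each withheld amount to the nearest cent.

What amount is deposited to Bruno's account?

SIMPLE IRA contribution: $1,790.04 × 0.0355 = $63.55
Taxable wages = $1,790.04 − $63.55 = $1,726.49
Municipal income tax: $1,726.49 × 0.0325 = $56.11
State tax withheld: $1,726.49 × 0.0525 = $90.64
PFL insurance: cap not yet reached, full $1,790.04 is subject → $1,790.04 × 0.01 = $17.90
OASDI: $1,790.04 × 0.07 = $125.30
Parking deduction: $44.31
Total deductions = $63.55 + $56.11 + $90.64 + $17.90 + $125.30 + $44.31 = $397.81
Net pay = $1,790.04 − $397.81 = $1,392.23

$1,392.23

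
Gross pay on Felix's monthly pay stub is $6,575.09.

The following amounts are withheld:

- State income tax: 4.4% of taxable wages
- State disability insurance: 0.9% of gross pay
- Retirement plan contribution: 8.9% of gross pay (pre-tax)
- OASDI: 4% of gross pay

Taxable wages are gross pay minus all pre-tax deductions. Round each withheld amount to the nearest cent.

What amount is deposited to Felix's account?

$5,404.17

Retirement plan contribution: $6,575.09 × 0.089 = $585.18
Taxable wages = $6,575.09 − $585.18 = $5,989.91
State income tax: $5,989.91 × 0.044 = $263.56
OASDI: $6,575.09 × 0.04 = $263.00
State disability insurance: $6,575.09 × 0.009 = $59.18
Total deductions = $585.18 + $263.56 + $263.00 + $59.18 = $1,170.92
Net pay = $6,575.09 − $1,170.92 = $5,404.17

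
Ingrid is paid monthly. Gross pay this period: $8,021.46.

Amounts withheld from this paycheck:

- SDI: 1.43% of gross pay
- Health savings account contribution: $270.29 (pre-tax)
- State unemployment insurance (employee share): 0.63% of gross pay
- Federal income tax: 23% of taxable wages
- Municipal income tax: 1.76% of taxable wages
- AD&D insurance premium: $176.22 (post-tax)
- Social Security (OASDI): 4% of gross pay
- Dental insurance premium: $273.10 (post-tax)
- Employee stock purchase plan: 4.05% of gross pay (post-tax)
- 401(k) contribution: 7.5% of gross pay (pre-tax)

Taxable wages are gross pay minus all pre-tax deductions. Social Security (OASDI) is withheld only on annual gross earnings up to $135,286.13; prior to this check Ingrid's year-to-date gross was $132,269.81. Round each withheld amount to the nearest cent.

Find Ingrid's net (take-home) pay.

$4,319.24

401(k) contribution: $8,021.46 × 0.075 = $601.61
Health savings account contribution: $270.29
Pre-tax total = $601.61 + $270.29 = $871.90
Taxable wages = $8,021.46 − $871.90 = $7,149.56
Federal income tax: $7,149.56 × 0.23 = $1,644.40
Municipal income tax: $7,149.56 × 0.0176 = $125.83
State unemployment insurance (employee share): $8,021.46 × 0.0063 = $50.54
SDI: $8,021.46 × 0.0143 = $114.71
Social Security (OASDI): only $135,286.13 − $132,269.81 = $3,016.32 of this check is subject → $3,016.32 × 0.04 = $120.65
Dental insurance premium: $273.10
Employee stock purchase plan: $8,021.46 × 0.0405 = $324.87
AD&D insurance premium: $176.22
Total deductions = $601.61 + $270.29 + $1,644.40 + $125.83 + $50.54 + $114.71 + $120.65 + $273.10 + $324.87 + $176.22 = $3,702.22
Net pay = $8,021.46 − $3,702.22 = $4,319.24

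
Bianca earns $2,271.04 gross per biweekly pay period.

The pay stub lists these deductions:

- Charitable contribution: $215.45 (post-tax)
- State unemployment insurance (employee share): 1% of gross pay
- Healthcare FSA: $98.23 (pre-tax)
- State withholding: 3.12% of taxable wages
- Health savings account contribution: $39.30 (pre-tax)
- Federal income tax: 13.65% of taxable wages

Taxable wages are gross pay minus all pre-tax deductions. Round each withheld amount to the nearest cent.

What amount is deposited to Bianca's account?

Health savings account contribution: $39.30
Healthcare FSA: $98.23
Pre-tax total = $39.30 + $98.23 = $137.53
Taxable wages = $2,271.04 − $137.53 = $2,133.51
Federal income tax: $2,133.51 × 0.1365 = $291.22
State withholding: $2,133.51 × 0.0312 = $66.57
State unemployment insurance (employee share): $2,271.04 × 0.01 = $22.71
Charitable contribution: $215.45
Total deductions = $39.30 + $98.23 + $291.22 + $66.57 + $22.71 + $215.45 = $733.48
Net pay = $2,271.04 − $733.48 = $1,537.56

$1,537.56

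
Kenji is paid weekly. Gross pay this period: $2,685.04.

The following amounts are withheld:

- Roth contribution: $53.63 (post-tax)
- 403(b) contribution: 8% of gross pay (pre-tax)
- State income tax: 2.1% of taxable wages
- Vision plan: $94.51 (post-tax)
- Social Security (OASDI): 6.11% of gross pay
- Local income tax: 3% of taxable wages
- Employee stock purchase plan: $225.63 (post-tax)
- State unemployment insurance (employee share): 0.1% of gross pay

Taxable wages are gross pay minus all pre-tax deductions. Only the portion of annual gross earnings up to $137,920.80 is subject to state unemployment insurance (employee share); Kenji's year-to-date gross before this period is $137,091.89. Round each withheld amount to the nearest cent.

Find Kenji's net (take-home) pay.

403(b) contribution: $2,685.04 × 0.08 = $214.80
Taxable wages = $2,685.04 − $214.80 = $2,470.24
Local income tax: $2,470.24 × 0.03 = $74.11
State income tax: $2,470.24 × 0.021 = $51.88
Social Security (OASDI): $2,685.04 × 0.0611 = $164.06
State unemployment insurance (employee share): only $137,920.80 − $137,091.89 = $828.91 of this check is subject → $828.91 × 0.001 = $0.83
Vision plan: $94.51
Roth contribution: $53.63
Employee stock purchase plan: $225.63
Total deductions = $214.80 + $74.11 + $51.88 + $164.06 + $0.83 + $94.51 + $53.63 + $225.63 = $879.45
Net pay = $2,685.04 − $879.45 = $1,805.59

$1,805.59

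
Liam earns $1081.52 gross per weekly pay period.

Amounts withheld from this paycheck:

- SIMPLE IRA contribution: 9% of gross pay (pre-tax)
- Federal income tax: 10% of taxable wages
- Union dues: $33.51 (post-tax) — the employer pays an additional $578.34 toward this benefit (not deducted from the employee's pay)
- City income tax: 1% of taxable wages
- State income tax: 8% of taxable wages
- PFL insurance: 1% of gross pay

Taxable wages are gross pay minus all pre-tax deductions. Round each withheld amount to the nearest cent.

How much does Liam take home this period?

$752.86

SIMPLE IRA contribution: $1081.52 × 0.09 = $97.34
Taxable wages = $1081.52 − $97.34 = $984.18
State income tax: $984.18 × 0.08 = $78.73
City income tax: $984.18 × 0.01 = $9.84
Federal income tax: $984.18 × 0.1 = $98.42
PFL insurance: $1081.52 × 0.01 = $10.82
Union dues: $33.51
(Employer's $578.34 toward union dues is not withheld from the employee.)
Total deductions = $97.34 + $78.73 + $9.84 + $98.42 + $10.82 + $33.51 = $328.66
Net pay = $1081.52 − $328.66 = $752.86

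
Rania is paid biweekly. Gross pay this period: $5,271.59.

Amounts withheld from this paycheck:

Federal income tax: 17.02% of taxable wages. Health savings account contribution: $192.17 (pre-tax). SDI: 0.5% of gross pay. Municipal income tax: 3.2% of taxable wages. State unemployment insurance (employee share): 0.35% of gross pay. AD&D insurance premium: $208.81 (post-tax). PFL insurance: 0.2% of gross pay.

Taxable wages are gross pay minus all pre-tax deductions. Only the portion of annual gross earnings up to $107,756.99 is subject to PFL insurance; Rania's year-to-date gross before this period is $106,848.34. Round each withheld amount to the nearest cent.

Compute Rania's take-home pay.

$3,796.92

Health savings account contribution: $192.17
Taxable wages = $5,271.59 − $192.17 = $5,079.42
Municipal income tax: $5,079.42 × 0.032 = $162.54
Federal income tax: $5,079.42 × 0.1702 = $864.52
SDI: $5,271.59 × 0.005 = $26.36
PFL insurance: only $107,756.99 − $106,848.34 = $908.65 of this check is subject → $908.65 × 0.002 = $1.82
State unemployment insurance (employee share): $5,271.59 × 0.0035 = $18.45
AD&D insurance premium: $208.81
Total deductions = $192.17 + $162.54 + $864.52 + $26.36 + $1.82 + $18.45 + $208.81 = $1,474.67
Net pay = $5,271.59 − $1,474.67 = $3,796.92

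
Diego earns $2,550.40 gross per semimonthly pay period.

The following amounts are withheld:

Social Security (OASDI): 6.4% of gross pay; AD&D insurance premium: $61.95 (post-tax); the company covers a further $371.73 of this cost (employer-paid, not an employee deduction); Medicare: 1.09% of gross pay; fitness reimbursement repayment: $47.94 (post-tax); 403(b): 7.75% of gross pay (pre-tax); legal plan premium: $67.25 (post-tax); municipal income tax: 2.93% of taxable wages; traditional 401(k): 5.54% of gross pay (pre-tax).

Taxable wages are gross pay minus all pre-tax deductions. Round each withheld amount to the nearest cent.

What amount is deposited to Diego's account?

$1,778.48

Traditional 401(k): $2,550.40 × 0.0554 = $141.29
403(b): $2,550.40 × 0.0775 = $197.66
Pre-tax total = $141.29 + $197.66 = $338.95
Taxable wages = $2,550.40 − $338.95 = $2,211.45
Municipal income tax: $2,211.45 × 0.0293 = $64.80
Social Security (OASDI): $2,550.40 × 0.064 = $163.23
Medicare: $2,550.40 × 0.0109 = $27.80
Fitness reimbursement repayment: $47.94
Legal plan premium: $67.25
AD&D insurance premium: $61.95
(Employer's $371.73 toward AD&D insurance premium is not withheld from the employee.)
Total deductions = $141.29 + $197.66 + $64.80 + $163.23 + $27.80 + $47.94 + $67.25 + $61.95 = $771.92
Net pay = $2,550.40 − $771.92 = $1,778.48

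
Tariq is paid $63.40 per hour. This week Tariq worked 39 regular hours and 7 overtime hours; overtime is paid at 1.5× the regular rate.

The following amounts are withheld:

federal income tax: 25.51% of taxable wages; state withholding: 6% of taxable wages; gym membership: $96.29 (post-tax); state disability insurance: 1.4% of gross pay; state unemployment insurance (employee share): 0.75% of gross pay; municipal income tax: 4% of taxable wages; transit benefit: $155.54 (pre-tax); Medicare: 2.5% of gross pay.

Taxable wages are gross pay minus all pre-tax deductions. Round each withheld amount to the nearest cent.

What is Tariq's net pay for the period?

Regular pay: 39 × $63.40 = $2472.60
Overtime pay: 7 × $63.40 × 1.5 = $665.70
Gross pay = $2472.60 + $665.70 = $3138.30
Transit benefit: $155.54
Taxable wages = $3138.30 − $155.54 = $2982.76
State withholding: $2982.76 × 0.06 = $178.97
Federal income tax: $2982.76 × 0.2551 = $760.90
Municipal income tax: $2982.76 × 0.04 = $119.31
Medicare: $3138.30 × 0.025 = $78.46
State unemployment insurance (employee share): $3138.30 × 0.0075 = $23.54
State disability insurance: $3138.30 × 0.014 = $43.94
Gym membership: $96.29
Total deductions = $155.54 + $178.97 + $760.90 + $119.31 + $78.46 + $23.54 + $43.94 + $96.29 = $1456.95
Net pay = $3138.30 − $1456.95 = $1681.35

$1681.35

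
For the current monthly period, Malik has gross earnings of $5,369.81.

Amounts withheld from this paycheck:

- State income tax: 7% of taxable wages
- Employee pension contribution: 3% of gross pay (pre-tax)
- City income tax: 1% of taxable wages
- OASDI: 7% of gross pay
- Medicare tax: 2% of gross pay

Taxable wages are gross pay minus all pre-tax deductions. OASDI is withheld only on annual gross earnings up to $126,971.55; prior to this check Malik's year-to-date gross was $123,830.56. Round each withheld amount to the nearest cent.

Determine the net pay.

Employee pension contribution: $5,369.81 × 0.03 = $161.09
Taxable wages = $5,369.81 − $161.09 = $5,208.72
City income tax: $5,208.72 × 0.01 = $52.09
State income tax: $5,208.72 × 0.07 = $364.61
OASDI: only $126,971.55 − $123,830.56 = $3,140.99 of this check is subject → $3,140.99 × 0.07 = $219.87
Medicare tax: $5,369.81 × 0.02 = $107.40
Total deductions = $161.09 + $52.09 + $364.61 + $219.87 + $107.40 = $905.06
Net pay = $5,369.81 − $905.06 = $4,464.75

$4,464.75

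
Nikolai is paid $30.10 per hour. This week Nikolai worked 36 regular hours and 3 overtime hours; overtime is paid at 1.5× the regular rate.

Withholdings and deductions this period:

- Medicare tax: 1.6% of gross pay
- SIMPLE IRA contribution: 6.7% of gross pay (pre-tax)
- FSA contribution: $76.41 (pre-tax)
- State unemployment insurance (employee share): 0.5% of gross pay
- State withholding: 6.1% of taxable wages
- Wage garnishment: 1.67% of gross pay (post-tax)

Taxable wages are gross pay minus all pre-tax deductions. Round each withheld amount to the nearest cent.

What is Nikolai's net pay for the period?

Regular pay: 36 × $30.10 = $1,083.60
Overtime pay: 3 × $30.10 × 1.5 = $135.45
Gross pay = $1,083.60 + $135.45 = $1,219.05
FSA contribution: $76.41
SIMPLE IRA contribution: $1,219.05 × 0.067 = $81.68
Pre-tax total = $76.41 + $81.68 = $158.09
Taxable wages = $1,219.05 − $158.09 = $1,060.96
State withholding: $1,060.96 × 0.061 = $64.72
State unemployment insurance (employee share): $1,219.05 × 0.005 = $6.10
Medicare tax: $1,219.05 × 0.016 = $19.50
Wage garnishment: $1,219.05 × 0.0167 = $20.36
Total deductions = $76.41 + $81.68 + $64.72 + $6.10 + $19.50 + $20.36 = $268.77
Net pay = $1,219.05 − $268.77 = $950.28

$950.28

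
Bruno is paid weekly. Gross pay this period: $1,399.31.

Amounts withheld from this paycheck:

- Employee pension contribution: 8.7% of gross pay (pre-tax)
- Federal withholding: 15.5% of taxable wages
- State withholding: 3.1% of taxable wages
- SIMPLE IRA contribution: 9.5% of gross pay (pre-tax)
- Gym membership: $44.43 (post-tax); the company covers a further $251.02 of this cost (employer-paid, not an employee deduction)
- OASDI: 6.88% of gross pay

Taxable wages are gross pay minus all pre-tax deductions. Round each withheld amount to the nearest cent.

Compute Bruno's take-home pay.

SIMPLE IRA contribution: $1,399.31 × 0.095 = $132.93
Employee pension contribution: $1,399.31 × 0.087 = $121.74
Pre-tax total = $132.93 + $121.74 = $254.67
Taxable wages = $1,399.31 − $254.67 = $1,144.64
State withholding: $1,144.64 × 0.031 = $35.48
Federal withholding: $1,144.64 × 0.155 = $177.42
OASDI: $1,399.31 × 0.0688 = $96.27
Gym membership: $44.43
(Employer's $251.02 toward gym membership is not withheld from the employee.)
Total deductions = $132.93 + $121.74 + $35.48 + $177.42 + $96.27 + $44.43 = $608.27
Net pay = $1,399.31 − $608.27 = $791.04

$791.04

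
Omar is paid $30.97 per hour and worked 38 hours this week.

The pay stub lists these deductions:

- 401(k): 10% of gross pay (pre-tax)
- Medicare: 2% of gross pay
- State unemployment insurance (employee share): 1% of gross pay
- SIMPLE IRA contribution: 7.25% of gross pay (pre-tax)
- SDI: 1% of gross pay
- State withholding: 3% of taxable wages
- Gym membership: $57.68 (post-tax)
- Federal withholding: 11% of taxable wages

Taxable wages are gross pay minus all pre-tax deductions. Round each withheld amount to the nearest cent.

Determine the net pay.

$732.75

Gross pay: 38 × $30.97 = $1,176.86
401(k): $1,176.86 × 0.1 = $117.69
SIMPLE IRA contribution: $1,176.86 × 0.0725 = $85.32
Pre-tax total = $117.69 + $85.32 = $203.01
Taxable wages = $1,176.86 − $203.01 = $973.85
Federal withholding: $973.85 × 0.11 = $107.12
State withholding: $973.85 × 0.03 = $29.22
State unemployment insurance (employee share): $1,176.86 × 0.01 = $11.77
SDI: $1,176.86 × 0.01 = $11.77
Medicare: $1,176.86 × 0.02 = $23.54
Gym membership: $57.68
Total deductions = $117.69 + $85.32 + $107.12 + $29.22 + $11.77 + $11.77 + $23.54 + $57.68 = $444.11
Net pay = $1,176.86 − $444.11 = $732.75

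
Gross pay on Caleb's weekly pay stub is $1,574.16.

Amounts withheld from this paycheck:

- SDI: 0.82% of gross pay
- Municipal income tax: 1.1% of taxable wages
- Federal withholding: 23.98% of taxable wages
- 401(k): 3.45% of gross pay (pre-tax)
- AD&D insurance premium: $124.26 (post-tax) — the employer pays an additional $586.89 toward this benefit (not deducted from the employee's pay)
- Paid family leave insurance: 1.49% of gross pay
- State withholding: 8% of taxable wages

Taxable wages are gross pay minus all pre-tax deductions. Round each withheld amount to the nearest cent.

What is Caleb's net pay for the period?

401(k): $1,574.16 × 0.0345 = $54.31
Taxable wages = $1,574.16 − $54.31 = $1,519.85
State withholding: $1,519.85 × 0.08 = $121.59
Federal withholding: $1,519.85 × 0.2398 = $364.46
Municipal income tax: $1,519.85 × 0.011 = $16.72
Paid family leave insurance: $1,574.16 × 0.0149 = $23.45
SDI: $1,574.16 × 0.0082 = $12.91
AD&D insurance premium: $124.26
(Employer's $586.89 toward AD&D insurance premium is not withheld from the employee.)
Total deductions = $54.31 + $121.59 + $364.46 + $16.72 + $23.45 + $12.91 + $124.26 = $717.70
Net pay = $1,574.16 − $717.70 = $856.46

$856.46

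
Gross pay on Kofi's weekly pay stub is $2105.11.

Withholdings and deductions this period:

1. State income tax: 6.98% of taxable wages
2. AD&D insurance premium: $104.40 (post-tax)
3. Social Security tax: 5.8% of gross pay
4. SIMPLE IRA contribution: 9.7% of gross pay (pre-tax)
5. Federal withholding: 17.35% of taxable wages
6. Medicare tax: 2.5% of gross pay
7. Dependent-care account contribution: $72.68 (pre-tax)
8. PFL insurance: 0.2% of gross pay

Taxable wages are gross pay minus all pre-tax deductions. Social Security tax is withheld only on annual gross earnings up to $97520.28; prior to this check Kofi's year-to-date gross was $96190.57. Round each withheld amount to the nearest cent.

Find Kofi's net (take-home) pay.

$1145.06

Dependent-care account contribution: $72.68
SIMPLE IRA contribution: $2105.11 × 0.097 = $204.20
Pre-tax total = $72.68 + $204.20 = $276.88
Taxable wages = $2105.11 − $276.88 = $1828.23
Federal withholding: $1828.23 × 0.1735 = $317.20
State income tax: $1828.23 × 0.0698 = $127.61
Medicare tax: $2105.11 × 0.025 = $52.63
PFL insurance: $2105.11 × 0.002 = $4.21
Social Security tax: only $97520.28 − $96190.57 = $1329.71 of this check is subject → $1329.71 × 0.058 = $77.12
AD&D insurance premium: $104.40
Total deductions = $72.68 + $204.20 + $317.20 + $127.61 + $52.63 + $4.21 + $77.12 + $104.40 = $960.05
Net pay = $2105.11 − $960.05 = $1145.06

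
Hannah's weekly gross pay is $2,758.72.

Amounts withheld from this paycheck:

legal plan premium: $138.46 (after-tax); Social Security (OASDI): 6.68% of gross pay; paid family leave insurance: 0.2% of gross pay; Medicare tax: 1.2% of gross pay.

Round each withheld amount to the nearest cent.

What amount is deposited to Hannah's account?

$2,397.36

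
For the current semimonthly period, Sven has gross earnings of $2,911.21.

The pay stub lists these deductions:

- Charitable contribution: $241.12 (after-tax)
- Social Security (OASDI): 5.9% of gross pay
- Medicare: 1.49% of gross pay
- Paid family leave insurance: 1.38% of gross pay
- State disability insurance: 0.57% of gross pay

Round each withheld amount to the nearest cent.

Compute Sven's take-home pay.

Paid family leave insurance: $2,911.21 × 0.0138 = $40.17
State disability insurance: $2,911.21 × 0.0057 = $16.59
Social Security (OASDI): $2,911.21 × 0.059 = $171.76
Medicare: $2,911.21 × 0.0149 = $43.38
Charitable contribution: $241.12
Total deductions = $40.17 + $16.59 + $171.76 + $43.38 + $241.12 = $513.02
Net pay = $2,911.21 − $513.02 = $2,398.19

$2,398.19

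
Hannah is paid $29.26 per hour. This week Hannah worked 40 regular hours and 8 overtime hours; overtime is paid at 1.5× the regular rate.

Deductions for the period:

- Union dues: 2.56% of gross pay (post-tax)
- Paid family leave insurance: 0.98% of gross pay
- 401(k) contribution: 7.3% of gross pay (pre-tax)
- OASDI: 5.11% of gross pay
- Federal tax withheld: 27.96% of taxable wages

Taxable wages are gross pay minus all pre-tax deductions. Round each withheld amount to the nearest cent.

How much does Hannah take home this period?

Regular pay: 40 × $29.26 = $1170.40
Overtime pay: 8 × $29.26 × 1.5 = $351.12
Gross pay = $1170.40 + $351.12 = $1521.52
401(k) contribution: $1521.52 × 0.073 = $111.07
Taxable wages = $1521.52 − $111.07 = $1410.45
Federal tax withheld: $1410.45 × 0.2796 = $394.36
Paid family leave insurance: $1521.52 × 0.0098 = $14.91
OASDI: $1521.52 × 0.0511 = $77.75
Union dues: $1521.52 × 0.0256 = $38.95
Total deductions = $111.07 + $394.36 + $14.91 + $77.75 + $38.95 = $637.04
Net pay = $1521.52 − $637.04 = $884.48

$884.48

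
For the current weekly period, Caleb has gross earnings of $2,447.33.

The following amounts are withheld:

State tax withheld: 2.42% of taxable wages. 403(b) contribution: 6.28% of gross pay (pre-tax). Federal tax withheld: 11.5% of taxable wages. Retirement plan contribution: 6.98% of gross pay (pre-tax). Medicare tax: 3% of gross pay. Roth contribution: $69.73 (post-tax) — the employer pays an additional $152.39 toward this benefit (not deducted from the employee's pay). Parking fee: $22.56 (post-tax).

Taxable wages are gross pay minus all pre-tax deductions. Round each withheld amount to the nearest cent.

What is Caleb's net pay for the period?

Retirement plan contribution: $2,447.33 × 0.0698 = $170.82
403(b) contribution: $2,447.33 × 0.0628 = $153.69
Pre-tax total = $170.82 + $153.69 = $324.51
Taxable wages = $2,447.33 − $324.51 = $2,122.82
State tax withheld: $2,122.82 × 0.0242 = $51.37
Federal tax withheld: $2,122.82 × 0.115 = $244.12
Medicare tax: $2,447.33 × 0.03 = $73.42
Parking fee: $22.56
Roth contribution: $69.73
(Employer's $152.39 toward Roth contribution is not withheld from the employee.)
Total deductions = $170.82 + $153.69 + $51.37 + $244.12 + $73.42 + $22.56 + $69.73 = $785.71
Net pay = $2,447.33 − $785.71 = $1,661.62

$1,661.62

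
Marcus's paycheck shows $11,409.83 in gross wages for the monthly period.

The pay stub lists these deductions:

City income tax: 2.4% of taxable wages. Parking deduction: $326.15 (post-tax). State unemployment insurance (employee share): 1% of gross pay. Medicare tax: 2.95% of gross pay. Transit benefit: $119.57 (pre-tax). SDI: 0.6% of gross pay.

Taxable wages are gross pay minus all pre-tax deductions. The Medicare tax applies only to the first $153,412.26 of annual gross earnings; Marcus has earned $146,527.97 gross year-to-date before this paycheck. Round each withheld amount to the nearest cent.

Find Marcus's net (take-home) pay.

Transit benefit: $119.57
Taxable wages = $11,409.83 − $119.57 = $11,290.26
City income tax: $11,290.26 × 0.024 = $270.97
SDI: $11,409.83 × 0.006 = $68.46
Medicare tax: only $153,412.26 − $146,527.97 = $6,884.29 of this check is subject → $6,884.29 × 0.0295 = $203.09
State unemployment insurance (employee share): $11,409.83 × 0.01 = $114.10
Parking deduction: $326.15
Total deductions = $119.57 + $270.97 + $68.46 + $203.09 + $114.10 + $326.15 = $1,102.34
Net pay = $11,409.83 − $1,102.34 = $10,307.49

$10,307.49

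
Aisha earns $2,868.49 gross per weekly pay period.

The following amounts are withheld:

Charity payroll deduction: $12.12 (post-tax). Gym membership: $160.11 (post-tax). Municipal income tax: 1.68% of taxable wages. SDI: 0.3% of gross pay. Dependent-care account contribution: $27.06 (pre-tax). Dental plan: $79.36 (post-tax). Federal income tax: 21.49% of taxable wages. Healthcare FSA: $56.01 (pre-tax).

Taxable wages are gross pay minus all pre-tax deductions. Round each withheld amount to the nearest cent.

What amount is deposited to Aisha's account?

Healthcare FSA: $56.01
Dependent-care account contribution: $27.06
Pre-tax total = $56.01 + $27.06 = $83.07
Taxable wages = $2,868.49 − $83.07 = $2,785.42
Federal income tax: $2,785.42 × 0.2149 = $598.59
Municipal income tax: $2,785.42 × 0.0168 = $46.80
SDI: $2,868.49 × 0.003 = $8.61
Charity payroll deduction: $12.12
Gym membership: $160.11
Dental plan: $79.36
Total deductions = $56.01 + $27.06 + $598.59 + $46.80 + $8.61 + $12.12 + $160.11 + $79.36 = $988.66
Net pay = $2,868.49 − $988.66 = $1,879.83

$1,879.83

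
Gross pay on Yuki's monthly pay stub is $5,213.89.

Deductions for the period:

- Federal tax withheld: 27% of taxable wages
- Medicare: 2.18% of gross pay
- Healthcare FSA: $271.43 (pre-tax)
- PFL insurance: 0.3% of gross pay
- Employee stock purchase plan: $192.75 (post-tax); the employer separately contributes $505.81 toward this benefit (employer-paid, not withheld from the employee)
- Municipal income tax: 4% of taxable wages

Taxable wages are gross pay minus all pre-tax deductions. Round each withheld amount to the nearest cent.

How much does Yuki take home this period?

$3,088.25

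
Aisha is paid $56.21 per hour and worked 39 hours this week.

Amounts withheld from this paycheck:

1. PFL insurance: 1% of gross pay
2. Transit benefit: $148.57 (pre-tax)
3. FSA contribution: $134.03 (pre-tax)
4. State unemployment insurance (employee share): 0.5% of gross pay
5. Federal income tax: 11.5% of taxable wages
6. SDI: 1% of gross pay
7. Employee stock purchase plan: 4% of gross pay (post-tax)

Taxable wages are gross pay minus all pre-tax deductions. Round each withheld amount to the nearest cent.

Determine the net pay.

$1547.50

Gross pay: 39 × $56.21 = $2192.19
FSA contribution: $134.03
Transit benefit: $148.57
Pre-tax total = $134.03 + $148.57 = $282.60
Taxable wages = $2192.19 − $282.60 = $1909.59
Federal income tax: $1909.59 × 0.115 = $219.60
PFL insurance: $2192.19 × 0.01 = $21.92
State unemployment insurance (employee share): $2192.19 × 0.005 = $10.96
SDI: $2192.19 × 0.01 = $21.92
Employee stock purchase plan: $2192.19 × 0.04 = $87.69
Total deductions = $134.03 + $148.57 + $219.60 + $21.92 + $10.96 + $21.92 + $87.69 = $644.69
Net pay = $2192.19 − $644.69 = $1547.50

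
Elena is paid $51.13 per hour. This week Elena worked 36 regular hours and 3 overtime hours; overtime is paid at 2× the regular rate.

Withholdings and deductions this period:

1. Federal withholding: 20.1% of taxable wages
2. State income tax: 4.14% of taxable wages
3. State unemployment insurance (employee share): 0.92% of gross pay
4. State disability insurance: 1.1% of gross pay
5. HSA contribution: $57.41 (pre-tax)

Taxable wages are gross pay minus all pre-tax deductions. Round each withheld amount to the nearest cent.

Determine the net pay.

Regular pay: 36 × $51.13 = $1,840.68
Overtime pay: 3 × $51.13 × 2 = $306.78
Gross pay = $1,840.68 + $306.78 = $2,147.46
HSA contribution: $57.41
Taxable wages = $2,147.46 − $57.41 = $2,090.05
State income tax: $2,090.05 × 0.0414 = $86.53
Federal withholding: $2,090.05 × 0.201 = $420.10
State disability insurance: $2,147.46 × 0.011 = $23.62
State unemployment insurance (employee share): $2,147.46 × 0.0092 = $19.76
Total deductions = $57.41 + $86.53 + $420.10 + $23.62 + $19.76 = $607.42
Net pay = $2,147.46 − $607.42 = $1,540.04

$1,540.04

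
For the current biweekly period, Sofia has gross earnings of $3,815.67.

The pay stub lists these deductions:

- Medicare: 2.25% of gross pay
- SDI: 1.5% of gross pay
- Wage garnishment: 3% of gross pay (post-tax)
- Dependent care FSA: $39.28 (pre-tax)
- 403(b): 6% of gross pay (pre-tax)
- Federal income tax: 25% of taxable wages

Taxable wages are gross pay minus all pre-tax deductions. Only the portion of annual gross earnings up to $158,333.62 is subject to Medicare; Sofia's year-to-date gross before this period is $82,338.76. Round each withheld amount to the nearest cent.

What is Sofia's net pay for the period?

$2,403.03

Dependent care FSA: $39.28
403(b): $3,815.67 × 0.06 = $228.94
Pre-tax total = $39.28 + $228.94 = $268.22
Taxable wages = $3,815.67 − $268.22 = $3,547.45
Federal income tax: $3,547.45 × 0.25 = $886.86
SDI: $3,815.67 × 0.015 = $57.24
Medicare: cap not yet reached, full $3,815.67 is subject → $3,815.67 × 0.0225 = $85.85
Wage garnishment: $3,815.67 × 0.03 = $114.47
Total deductions = $39.28 + $228.94 + $886.86 + $57.24 + $85.85 + $114.47 = $1,412.64
Net pay = $3,815.67 − $1,412.64 = $2,403.03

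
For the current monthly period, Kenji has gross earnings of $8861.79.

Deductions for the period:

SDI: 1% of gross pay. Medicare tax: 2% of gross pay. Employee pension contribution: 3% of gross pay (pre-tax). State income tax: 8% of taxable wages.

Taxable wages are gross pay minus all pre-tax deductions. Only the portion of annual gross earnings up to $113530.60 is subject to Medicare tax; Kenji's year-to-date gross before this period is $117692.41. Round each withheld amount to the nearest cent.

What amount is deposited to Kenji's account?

$7819.64

Employee pension contribution: $8861.79 × 0.03 = $265.85
Taxable wages = $8861.79 − $265.85 = $8595.94
State income tax: $8595.94 × 0.08 = $687.68
Medicare tax: annual cap $113530.60 already reached (YTD $117692.41), so $0.00
SDI: $8861.79 × 0.01 = $88.62
Total deductions = $265.85 + $687.68 + $0.00 + $88.62 = $1042.15
Net pay = $8861.79 − $1042.15 = $7819.64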